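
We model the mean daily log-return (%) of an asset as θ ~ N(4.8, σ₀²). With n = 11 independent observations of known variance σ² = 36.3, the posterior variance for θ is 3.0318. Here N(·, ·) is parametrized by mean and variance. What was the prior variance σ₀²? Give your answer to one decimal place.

For the Normal–Normal model with known σ², precisions add: τ_n = τ₀ + n/σ².
So 1/σ₀² = 1/3.0318 − 11/36.3 = 0.329837 − 0.303030 = 0.026807.
Hence σ₀² = 1/0.026807 ≈ 37.3.

σ₀² = 37.3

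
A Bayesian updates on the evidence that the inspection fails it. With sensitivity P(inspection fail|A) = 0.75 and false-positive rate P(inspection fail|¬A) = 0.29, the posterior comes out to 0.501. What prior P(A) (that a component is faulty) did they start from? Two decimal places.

P(A) = 0.28

In odds form, posterior odds = prior odds × likelihood ratio, so prior odds = posterior odds ÷ LR.
Posterior odds = 0.501/(1−0.501) = 1.0040. LR = 0.75/0.29 = 2.5862.
Prior odds = 1.0040/2.5862 = 0.3882, so P(A) = 0.3882/(1+0.3882) ≈ 0.28.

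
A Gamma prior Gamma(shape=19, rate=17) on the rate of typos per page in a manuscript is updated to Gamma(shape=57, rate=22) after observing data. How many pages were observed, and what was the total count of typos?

n = 5 pages with total 38 typos

A Gamma(α, β) prior (rate parametrization) on a Poisson rate with n observations summing to S gives posterior Gamma(α+S, β+n).
Matching: Σxᵢ = 57 − 19 = 38 and n = 22 − 17 = 5.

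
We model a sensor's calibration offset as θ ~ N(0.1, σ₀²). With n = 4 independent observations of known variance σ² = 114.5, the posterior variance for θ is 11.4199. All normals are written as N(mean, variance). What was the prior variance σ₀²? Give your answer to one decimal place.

For the Normal–Normal model with known σ², precisions add: τ_n = τ₀ + n/σ².
So 1/σ₀² = 1/11.4199 − 4/114.5 = 0.087566 − 0.034934 = 0.052632.
Hence σ₀² = 1/0.052632 ≈ 19.0.

σ₀² = 19.0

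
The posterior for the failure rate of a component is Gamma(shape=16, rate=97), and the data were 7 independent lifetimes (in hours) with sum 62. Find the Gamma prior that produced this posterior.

Gamma–exponential conjugacy: posterior shape = α + n, posterior rate = β + Σtᵢ.
So α = 16 − 7 = 9 and β = 97 − 62 = 35.

Gamma(shape=9, rate=35)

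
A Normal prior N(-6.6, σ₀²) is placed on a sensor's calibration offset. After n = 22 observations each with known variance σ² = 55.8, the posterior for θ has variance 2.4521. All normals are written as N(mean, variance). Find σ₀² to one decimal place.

Posterior precision equals prior precision plus data precision: 1/σ_n² = 1/σ₀² + n/σ².
So 1/σ₀² = 1/2.4521 − 22/55.8 = 0.407814 − 0.394265 = 0.013549.
Hence σ₀² = 1/0.013549 ≈ 73.8.

σ₀² = 73.8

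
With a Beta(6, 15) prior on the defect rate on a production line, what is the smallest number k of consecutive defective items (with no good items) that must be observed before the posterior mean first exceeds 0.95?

k = 280

After k defective items and 0 good items the posterior is Beta(6+k, 15), with mean (6+k)/(6+15+k).
Set (6+k)/(21+k) > 0.95 and solve: k > (0.95·21 − 6)/(1 − 0.95) = 279.000.
The smallest integer exceeding 279.000 is 280, and checking k=280: (286)/(301) = 0.9502 > 0.95.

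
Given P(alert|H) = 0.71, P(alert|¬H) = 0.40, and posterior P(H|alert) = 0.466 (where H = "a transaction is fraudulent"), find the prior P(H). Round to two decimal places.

Bayes' rule in odds form gives O(H|E) = O(H)·[P(E|H)/P(E|¬H)], hence O(H) = O(H|E)/LR.
Posterior odds = 0.466/(1−0.466) = 0.8727. LR = 0.71/0.40 = 1.7750.
Prior odds = 0.8727/1.7750 = 0.4917, so P(H) = 0.4917/(1+0.4917) ≈ 0.33.

P(H) = 0.33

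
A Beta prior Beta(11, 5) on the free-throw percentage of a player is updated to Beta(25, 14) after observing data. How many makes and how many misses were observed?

Under Beta–binomial conjugacy the posterior parameters are (α+s, β+f).
So s = 25 − 11 = 14 and f = 14 − 5 = 9.

14 makes and 9 misses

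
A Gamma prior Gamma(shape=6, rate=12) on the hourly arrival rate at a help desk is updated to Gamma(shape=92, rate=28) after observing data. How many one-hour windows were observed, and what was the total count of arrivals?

A Gamma(α, β) prior (rate parametrization) on a Poisson rate with n observations summing to S gives posterior Gamma(α+S, β+n).
Matching: Σxᵢ = 92 − 6 = 86 and n = 28 − 12 = 16.

n = 16 one-hour windows with total 86 arrivals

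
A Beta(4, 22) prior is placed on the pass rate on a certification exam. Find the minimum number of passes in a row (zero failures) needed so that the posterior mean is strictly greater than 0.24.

After k passes and 0 failures the posterior is Beta(4+k, 22), with mean (4+k)/(4+22+k).
Set (4+k)/(26+k) > 0.24 and solve: k > (0.24·26 − 4)/(1 − 0.24) = 2.947.
The smallest integer exceeding 2.947 is 3, and checking k=3: (7)/(29) = 0.2414 > 0.24.

k = 3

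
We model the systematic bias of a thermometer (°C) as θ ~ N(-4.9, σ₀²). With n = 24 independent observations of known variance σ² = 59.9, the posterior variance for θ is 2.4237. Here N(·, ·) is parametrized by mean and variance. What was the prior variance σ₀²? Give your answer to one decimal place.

σ₀² = 83.9

For the Normal–Normal model with known σ², precisions add: τ_n = τ₀ + n/σ².
So 1/σ₀² = 1/2.4237 − 24/59.9 = 0.412592 − 0.400668 = 0.011924.
Hence σ₀² = 1/0.011924 ≈ 83.9.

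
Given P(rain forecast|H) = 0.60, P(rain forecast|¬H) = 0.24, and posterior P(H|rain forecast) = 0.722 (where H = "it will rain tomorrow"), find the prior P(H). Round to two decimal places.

P(H) = 0.51

In odds form, posterior odds = prior odds × likelihood ratio, so prior odds = posterior odds ÷ LR.
Posterior odds = 0.722/(1−0.722) = 2.5971. LR = 0.60/0.24 = 2.5000.
Prior odds = 2.5971/2.5000 = 1.0388, so P(H) = 1.0388/(1+1.0388) ≈ 0.51.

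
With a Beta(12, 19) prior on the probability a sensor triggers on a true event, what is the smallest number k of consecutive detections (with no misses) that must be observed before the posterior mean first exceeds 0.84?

k = 88

After k detections and 0 misses the posterior is Beta(12+k, 19), with mean (12+k)/(12+19+k).
Set (12+k)/(31+k) > 0.84 and solve: k > (0.84·31 − 12)/(1 − 0.84) = 87.750.
The smallest integer exceeding 87.750 is 88.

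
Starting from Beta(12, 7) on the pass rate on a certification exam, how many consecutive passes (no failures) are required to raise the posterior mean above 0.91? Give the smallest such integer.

After k passes and 0 failures the posterior is Beta(12+k, 7), with mean (12+k)/(12+7+k).
Set (12+k)/(19+k) > 0.91 and solve: k > (0.91·19 − 12)/(1 − 0.91) = 58.778.
The smallest integer exceeding 58.778 is 59, and checking k=59: (71)/(78) = 0.9103 > 0.91.

k = 59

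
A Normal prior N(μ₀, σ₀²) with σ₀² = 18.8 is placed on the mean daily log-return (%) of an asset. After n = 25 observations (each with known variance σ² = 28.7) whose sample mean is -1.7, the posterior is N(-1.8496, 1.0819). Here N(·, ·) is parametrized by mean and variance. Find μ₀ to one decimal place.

With known observation variance, the Normal–Normal posterior has precision τ_n = τ₀ + n/σ² and mean μ_n = (τ₀μ₀ + (n/σ²)x̄)/τ_n.
Here τ₀ = 1/18.8 = 0.053191 and τ_data = 25/28.7 = 0.871080, so τ_n = 0.924271.
Rearranging for μ₀: μ₀ = (μ_n·τ_n − τ_data·x̄)/τ₀ = (-1.8496·0.924271 − 0.871080·-1.7) / 0.053191 = -0.228696/0.053191 ≈ -4.3.

μ₀ = -4.3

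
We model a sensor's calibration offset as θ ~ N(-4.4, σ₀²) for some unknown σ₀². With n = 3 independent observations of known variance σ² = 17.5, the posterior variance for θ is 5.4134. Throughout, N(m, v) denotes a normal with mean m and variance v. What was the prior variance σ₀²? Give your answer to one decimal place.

σ₀² = 75.2

For the Normal–Normal model with known σ², precisions add: τ_n = τ₀ + n/σ².
So 1/σ₀² = 1/5.4134 − 3/17.5 = 0.184727 − 0.171429 = 0.013298.
Hence σ₀² = 1/0.013298 ≈ 75.2.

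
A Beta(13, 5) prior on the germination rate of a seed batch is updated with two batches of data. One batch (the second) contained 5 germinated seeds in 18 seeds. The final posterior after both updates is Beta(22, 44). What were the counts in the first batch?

Sequential conjugate updates are equivalent to a single update on the pooled data, so total successes = posterior α − prior α and total failures = posterior β − prior β.
Total across both batches: 22−13=9 germinated seeds, 44−5=39 non-germinating seeds.
Subtract the second batch: 9−5=4 germinated seeds and 39−13=26 non-germinating seeds.

4 germinated seeds and 26 non-germinating seeds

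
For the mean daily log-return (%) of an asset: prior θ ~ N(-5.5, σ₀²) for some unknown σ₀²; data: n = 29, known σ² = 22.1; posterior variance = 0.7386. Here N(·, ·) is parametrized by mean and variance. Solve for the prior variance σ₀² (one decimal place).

σ₀² = 24.0

For the Normal–Normal model with known σ², precisions add: τ_n = τ₀ + n/σ².
So 1/σ₀² = 1/0.7386 − 29/22.1 = 1.353913 − 1.312217 = 0.041696.
Hence σ₀² = 1/0.041696 ≈ 24.0.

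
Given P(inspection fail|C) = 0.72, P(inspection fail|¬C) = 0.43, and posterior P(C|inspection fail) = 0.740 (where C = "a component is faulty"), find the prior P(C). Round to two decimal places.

P(C) = 0.63

Bayes' rule in odds form gives O(C|E) = O(C)·[P(E|C)/P(E|¬C)], hence O(C) = O(C|E)/LR.
Posterior odds = 0.740/(1−0.740) = 2.8462. LR = 0.72/0.43 = 1.6744.
Prior odds = 2.8462/1.6744 = 1.6998, so P(C) = 1.6998/(1+1.6998) ≈ 0.63.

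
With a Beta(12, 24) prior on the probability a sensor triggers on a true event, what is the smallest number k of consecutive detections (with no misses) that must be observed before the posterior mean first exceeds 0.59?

k = 23

After k detections and 0 misses the posterior is Beta(12+k, 24), with mean (12+k)/(12+24+k).
Set (12+k)/(36+k) > 0.59 and solve: k > (0.59·36 − 12)/(1 − 0.59) = 22.537.
The smallest integer exceeding 22.537 is 23, and checking k=23: (35)/(59) = 0.5932 > 0.59.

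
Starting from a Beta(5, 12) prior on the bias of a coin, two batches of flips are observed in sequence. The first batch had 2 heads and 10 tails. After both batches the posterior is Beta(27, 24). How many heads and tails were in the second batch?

Sequential conjugate updates are equivalent to a single update on the pooled data, so total successes = posterior α − prior α and total failures = posterior β − prior β.
Total across both batches: 27−5=22 heads, 24−12=12 tails.
Subtract the first batch: 22−2=20 heads and 12−10=2 tails.

20 heads and 2 tails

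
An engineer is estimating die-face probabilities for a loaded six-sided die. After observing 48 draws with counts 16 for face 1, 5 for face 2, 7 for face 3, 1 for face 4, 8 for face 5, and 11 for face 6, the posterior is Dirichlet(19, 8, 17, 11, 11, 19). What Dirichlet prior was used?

Dirichlet(3, 3, 10, 10, 3, 8)

For a Dirichlet(α) prior with multinomial counts c, the posterior is Dirichlet(α + c) componentwise.
Subtract each count from the matching posterior parameter: 19−16=3, 8−5=3, 17−7=10, 11−1=10, 11−8=3, 19−11=8.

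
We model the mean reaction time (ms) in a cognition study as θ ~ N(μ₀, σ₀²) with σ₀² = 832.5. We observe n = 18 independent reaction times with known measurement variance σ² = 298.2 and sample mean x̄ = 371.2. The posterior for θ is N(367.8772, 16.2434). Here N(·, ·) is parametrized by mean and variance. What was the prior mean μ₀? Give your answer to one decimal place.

The posterior mean is a precision-weighted average: μ_n = (τ₀μ₀ + τ_data·x̄)/(τ₀+τ_data), with τ₀=1/σ₀² and τ_data=n/σ².
Here τ₀ = 1/832.5 = 0.001201 and τ_data = 18/298.2 = 0.060362, so τ_n = 0.061563.
Rearranging for μ₀: μ₀ = (μ_n·τ_n − τ_data·x̄)/τ₀ = (367.8772·0.061563 − 0.060362·371.2) / 0.001201 = 0.241250/0.001201 ≈ 200.9.

μ₀ = 200.9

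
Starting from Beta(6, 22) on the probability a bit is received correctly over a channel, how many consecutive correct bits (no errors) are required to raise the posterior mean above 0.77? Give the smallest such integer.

k = 68

After k correct bits and 0 errors the posterior is Beta(6+k, 22), with mean (6+k)/(6+22+k).
Set (6+k)/(28+k) > 0.77 and solve: k > (0.77·28 − 6)/(1 − 0.77) = 67.652.
The smallest integer exceeding 67.652 is 68.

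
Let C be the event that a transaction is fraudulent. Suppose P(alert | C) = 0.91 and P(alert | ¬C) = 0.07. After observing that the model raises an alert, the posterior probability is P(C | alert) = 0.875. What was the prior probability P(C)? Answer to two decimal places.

In odds form, posterior odds = prior odds × likelihood ratio, so prior odds = posterior odds ÷ LR.
Posterior odds = 0.875/(1−0.875) = 7.0000. LR = 0.91/0.07 = 13.0000.
Prior odds = 7.0000/13.0000 = 0.5385, so P(C) = 0.5385/(1+0.5385) ≈ 0.35.

P(C) = 0.35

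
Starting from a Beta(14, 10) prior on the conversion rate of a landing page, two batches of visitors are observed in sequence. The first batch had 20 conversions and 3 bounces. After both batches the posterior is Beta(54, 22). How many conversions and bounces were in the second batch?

Sequential conjugate updates are equivalent to a single update on the pooled data, so total successes = posterior α − prior α and total failures = posterior β − prior β.
Total across both batches: 54−14=40 conversions, 22−10=12 bounces.
Subtract the first batch: 40−20=20 conversions and 12−3=9 bounces.

20 conversions and 9 bounces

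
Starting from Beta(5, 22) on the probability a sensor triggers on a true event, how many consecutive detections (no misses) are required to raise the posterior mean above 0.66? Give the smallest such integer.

After k detections and 0 misses the posterior is Beta(5+k, 22), with mean (5+k)/(5+22+k).
Set (5+k)/(27+k) > 0.66 and solve: k > (0.66·27 − 5)/(1 − 0.66) = 37.706.
The smallest integer exceeding 37.706 is 38, and checking k=38: (43)/(65) = 0.6615 > 0.66.

k = 38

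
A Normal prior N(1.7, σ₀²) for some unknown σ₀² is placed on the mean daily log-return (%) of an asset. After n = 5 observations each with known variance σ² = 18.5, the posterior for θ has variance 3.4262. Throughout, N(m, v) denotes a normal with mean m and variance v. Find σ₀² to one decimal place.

σ₀² = 46.3

Posterior precision equals prior precision plus data precision: 1/σ_n² = 1/σ₀² + n/σ².
So 1/σ₀² = 1/3.4262 − 5/18.5 = 0.291869 − 0.270270 = 0.021599.
Hence σ₀² = 1/0.021599 ≈ 46.3.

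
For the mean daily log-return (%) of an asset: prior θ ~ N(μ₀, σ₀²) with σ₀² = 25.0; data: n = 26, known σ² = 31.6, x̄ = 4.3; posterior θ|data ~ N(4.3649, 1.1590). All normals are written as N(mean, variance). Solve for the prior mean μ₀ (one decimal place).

μ₀ = 5.7

With known observation variance, the Normal–Normal posterior has precision τ_n = τ₀ + n/σ² and mean μ_n = (τ₀μ₀ + (n/σ²)x̄)/τ_n.
Here τ₀ = 1/25.0 = 0.040000 and τ_data = 26/31.6 = 0.822785, so τ_n = 0.862785.
Rearranging for μ₀: μ₀ = (μ_n·τ_n − τ_data·x̄)/τ₀ = (4.3649·0.862785 − 0.822785·4.3) / 0.040000 = 0.227995/0.040000 ≈ 5.7.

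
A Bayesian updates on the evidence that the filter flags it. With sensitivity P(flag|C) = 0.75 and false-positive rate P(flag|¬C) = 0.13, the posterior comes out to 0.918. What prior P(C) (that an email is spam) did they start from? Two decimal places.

P(C) = 0.66

In odds form, posterior odds = prior odds × likelihood ratio, so prior odds = posterior odds ÷ LR.
Posterior odds = 0.918/(1−0.918) = 11.1951. LR = 0.75/0.13 = 5.7692.
Prior odds = 11.1951/5.7692 = 1.9405, so P(C) = 1.9405/(1+1.9405) ≈ 0.66.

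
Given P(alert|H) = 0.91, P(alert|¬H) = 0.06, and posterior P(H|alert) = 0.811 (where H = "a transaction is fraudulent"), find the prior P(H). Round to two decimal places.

P(H) = 0.22

Bayes' rule in odds form gives O(H|E) = O(H)·[P(E|H)/P(E|¬H)], hence O(H) = O(H|E)/LR.
Posterior odds = 0.811/(1−0.811) = 4.2910. LR = 0.91/0.06 = 15.1667.
Prior odds = 4.2910/15.1667 = 0.2829, so P(H) = 0.2829/(1+0.2829) ≈ 0.22.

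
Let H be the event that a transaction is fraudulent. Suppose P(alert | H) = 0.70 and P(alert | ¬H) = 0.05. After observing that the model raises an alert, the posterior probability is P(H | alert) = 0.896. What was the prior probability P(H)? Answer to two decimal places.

P(H) = 0.38

In odds form, posterior odds = prior odds × likelihood ratio, so prior odds = posterior odds ÷ LR.
Posterior odds = 0.896/(1−0.896) = 8.6154. LR = 0.70/0.05 = 14.0000.
Prior odds = 8.6154/14.0000 = 0.6154, so P(H) = 0.6154/(1+0.6154) ≈ 0.38.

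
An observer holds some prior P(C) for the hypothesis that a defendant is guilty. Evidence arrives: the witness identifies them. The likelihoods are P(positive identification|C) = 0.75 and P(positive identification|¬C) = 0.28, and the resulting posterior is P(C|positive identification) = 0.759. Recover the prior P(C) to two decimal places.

In odds form, posterior odds = prior odds × likelihood ratio, so prior odds = posterior odds ÷ LR.
Posterior odds = 0.759/(1−0.759) = 3.1494. LR = 0.75/0.28 = 2.6786.
Prior odds = 3.1494/2.6786 = 1.1758, so P(C) = 1.1758/(1+1.1758) ≈ 0.54.

P(C) = 0.54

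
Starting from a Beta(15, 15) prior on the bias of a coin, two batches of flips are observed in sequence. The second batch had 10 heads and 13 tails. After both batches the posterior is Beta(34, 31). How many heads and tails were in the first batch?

Because Beta–binomial updating is additive in the counts, the combined data contributed (α_post−α_prior, β_post−β_prior) successes and failures.
Total across both batches: 34−15=19 heads, 31−15=16 tails.
Subtract the second batch: 19−10=9 heads and 16−13=3 tails.

9 heads and 3 tails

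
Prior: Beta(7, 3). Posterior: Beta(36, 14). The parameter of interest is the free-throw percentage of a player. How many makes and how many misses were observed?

29 makes and 11 misses

Beta is conjugate to the binomial likelihood: posterior = Beta(α+s, β+f).
So s = 36 − 7 = 29 and f = 14 − 3 = 11.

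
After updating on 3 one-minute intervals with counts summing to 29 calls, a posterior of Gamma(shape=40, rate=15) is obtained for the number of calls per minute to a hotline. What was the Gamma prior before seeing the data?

Gamma–Poisson conjugacy: posterior shape = α + Σxᵢ, posterior rate = β + n.
So α = 40 − 29 = 11 and β = 15 − 3 = 12.

Gamma(shape=11, rate=12)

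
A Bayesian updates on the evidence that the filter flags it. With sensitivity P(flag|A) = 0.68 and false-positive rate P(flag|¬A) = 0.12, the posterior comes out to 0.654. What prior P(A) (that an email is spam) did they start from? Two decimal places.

Bayes' rule in odds form gives O(A|E) = O(A)·[P(E|A)/P(E|¬A)], hence O(A) = O(A|E)/LR.
Posterior odds = 0.654/(1−0.654) = 1.8902. LR = 0.68/0.12 = 5.6667.
Prior odds = 1.8902/5.6667 = 0.3336, so P(A) = 0.3336/(1+0.3336) ≈ 0.25.

P(A) = 0.25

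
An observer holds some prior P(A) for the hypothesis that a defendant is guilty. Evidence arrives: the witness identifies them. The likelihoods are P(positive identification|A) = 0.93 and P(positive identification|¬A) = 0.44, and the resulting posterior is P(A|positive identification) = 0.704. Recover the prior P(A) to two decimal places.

P(A) = 0.53

In odds form, posterior odds = prior odds × likelihood ratio, so prior odds = posterior odds ÷ LR.
Posterior odds = 0.704/(1−0.704) = 2.3784. LR = 0.93/0.44 = 2.1136.
Prior odds = 2.3784/2.1136 = 1.1253, so P(A) = 1.1253/(1+1.1253) ≈ 0.53.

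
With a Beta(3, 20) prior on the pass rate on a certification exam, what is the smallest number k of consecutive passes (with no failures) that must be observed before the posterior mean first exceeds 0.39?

k = 10

After k passes and 0 failures the posterior is Beta(3+k, 20), with mean (3+k)/(3+20+k).
Set (3+k)/(23+k) > 0.39 and solve: k > (0.39·23 − 3)/(1 − 0.39) = 9.787.
The smallest integer exceeding 9.787 is 10.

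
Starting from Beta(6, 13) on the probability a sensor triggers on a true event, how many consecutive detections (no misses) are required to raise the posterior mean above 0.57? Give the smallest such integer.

After k detections and 0 misses the posterior is Beta(6+k, 13), with mean (6+k)/(6+13+k).
Set (6+k)/(19+k) > 0.57 and solve: k > (0.57·19 − 6)/(1 − 0.57) = 11.233.
The smallest integer exceeding 11.233 is 12, and checking k=12: (18)/(31) = 0.5806 > 0.57.

k = 12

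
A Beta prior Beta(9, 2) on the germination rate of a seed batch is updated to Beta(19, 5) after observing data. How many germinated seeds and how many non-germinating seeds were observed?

10 germinated seeds and 3 non-germinating seeds

Under Beta–binomial conjugacy the posterior parameters are (a+s, b+f).
So s = 19 − 9 = 10 and f = 5 − 2 = 3.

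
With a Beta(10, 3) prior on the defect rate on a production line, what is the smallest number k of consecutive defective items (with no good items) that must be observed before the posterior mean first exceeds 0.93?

After k defective items and 0 good items the posterior is Beta(10+k, 3), with mean (10+k)/(10+3+k).
Set (10+k)/(13+k) > 0.93 and solve: k > (0.93·13 − 10)/(1 − 0.93) = 29.857.
The smallest integer exceeding 29.857 is 30.

k = 30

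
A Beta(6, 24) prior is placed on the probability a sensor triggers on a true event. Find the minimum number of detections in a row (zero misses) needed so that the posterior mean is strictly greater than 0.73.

k = 59

After k detections and 0 misses the posterior is Beta(6+k, 24), with mean (6+k)/(6+24+k).
Set (6+k)/(30+k) > 0.73 and solve: k > (0.73·30 − 6)/(1 − 0.73) = 58.889.
The smallest integer exceeding 58.889 is 59.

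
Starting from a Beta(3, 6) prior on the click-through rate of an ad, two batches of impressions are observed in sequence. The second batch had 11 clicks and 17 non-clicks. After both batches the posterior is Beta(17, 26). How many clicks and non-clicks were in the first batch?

Because Beta–binomial updating is additive in the counts, the combined data contributed (α_post−α_prior, β_post−β_prior) successes and failures.
Total across both batches: 17−3=14 clicks, 26−6=20 non-clicks.
Subtract the second batch: 14−11=3 clicks and 20−17=3 non-clicks.

3 clicks and 3 non-clicks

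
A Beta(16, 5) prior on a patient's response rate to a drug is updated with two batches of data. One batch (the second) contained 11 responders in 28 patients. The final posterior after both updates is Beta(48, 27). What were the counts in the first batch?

Sequential conjugate updates are equivalent to a single update on the pooled data, so total successes = posterior α − prior α and total failures = posterior β − prior β.
Total across both batches: 48−16=32 responders, 27−5=22 non-responders.
Subtract the second batch: 32−11=21 responders and 22−17=5 non-responders.

21 responders and 5 non-responders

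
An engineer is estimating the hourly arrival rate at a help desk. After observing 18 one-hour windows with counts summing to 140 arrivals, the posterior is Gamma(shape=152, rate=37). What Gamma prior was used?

Gamma(shape=12, rate=19)

Gamma–Poisson conjugacy: posterior shape = α + Σxᵢ, posterior rate = β + n.
So α = 152 − 140 = 12 and β = 37 − 18 = 19.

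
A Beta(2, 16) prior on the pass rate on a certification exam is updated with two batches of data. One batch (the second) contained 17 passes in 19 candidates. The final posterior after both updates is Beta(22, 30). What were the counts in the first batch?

Because Beta–binomial updating is additive in the counts, the combined data contributed (α_post−α_prior, β_post−β_prior) successes and failures.
Total across both batches: 22−2=20 passes, 30−16=14 failures.
Subtract the second batch: 20−17=3 passes and 14−2=12 failures.

3 passes and 12 failures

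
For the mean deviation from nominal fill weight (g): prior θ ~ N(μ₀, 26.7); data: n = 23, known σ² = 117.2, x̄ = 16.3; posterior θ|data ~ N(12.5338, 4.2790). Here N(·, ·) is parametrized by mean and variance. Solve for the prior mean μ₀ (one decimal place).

With known observation variance, the Normal–Normal posterior has precision τ_n = τ₀ + n/σ² and mean μ_n = (τ₀μ₀ + (n/σ²)x̄)/τ_n.
Here τ₀ = 1/26.7 = 0.037453 and τ_data = 23/117.2 = 0.196246, so τ_n = 0.233699.
Rearranging for μ₀: μ₀ = (μ_n·τ_n − τ_data·x̄)/τ₀ = (12.5338·0.233699 − 0.196246·16.3) / 0.037453 = -0.269673/0.037453 ≈ -7.2.

μ₀ = -7.2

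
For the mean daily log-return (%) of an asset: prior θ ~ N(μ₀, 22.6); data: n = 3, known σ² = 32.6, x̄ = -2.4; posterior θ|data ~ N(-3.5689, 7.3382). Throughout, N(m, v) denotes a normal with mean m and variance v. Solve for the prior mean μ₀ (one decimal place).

With known observation variance, the Normal–Normal posterior has precision τ_n = τ₀ + n/σ² and mean μ_n = (τ₀μ₀ + (n/σ²)x̄)/τ_n.
Here τ₀ = 1/22.6 = 0.044248 and τ_data = 3/32.6 = 0.092025, so τ_n = 0.136273.
Rearranging for μ₀: μ₀ = (μ_n·τ_n − τ_data·x̄)/τ₀ = (-3.5689·0.136273 − 0.092025·-2.4) / 0.044248 = -0.265485/0.044248 ≈ -6.0.

μ₀ = -6.0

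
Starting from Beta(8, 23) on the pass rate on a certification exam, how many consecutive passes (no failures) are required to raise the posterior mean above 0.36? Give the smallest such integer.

After k passes and 0 failures the posterior is Beta(8+k, 23), with mean (8+k)/(8+23+k).
Set (8+k)/(31+k) > 0.36 and solve: k > (0.36·31 − 8)/(1 − 0.36) = 4.938.
The smallest integer exceeding 4.938 is 5.

k = 5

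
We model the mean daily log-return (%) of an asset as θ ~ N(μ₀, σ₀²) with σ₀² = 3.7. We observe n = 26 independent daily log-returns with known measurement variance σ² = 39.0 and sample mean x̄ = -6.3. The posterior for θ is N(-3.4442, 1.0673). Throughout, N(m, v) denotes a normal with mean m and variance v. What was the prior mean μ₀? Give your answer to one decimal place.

μ₀ = 3.6

With known observation variance, the Normal–Normal posterior has precision τ_n = τ₀ + n/σ² and mean μ_n = (τ₀μ₀ + (n/σ²)x̄)/τ_n.
Here τ₀ = 1/3.7 = 0.270270 and τ_data = 26/39.0 = 0.666667, so τ_n = 0.936937.
Rearranging for μ₀: μ₀ = (μ_n·τ_n − τ_data·x̄)/τ₀ = (-3.4442·0.936937 − 0.666667·-6.3) / 0.270270 = 0.973004/0.270270 ≈ 3.6.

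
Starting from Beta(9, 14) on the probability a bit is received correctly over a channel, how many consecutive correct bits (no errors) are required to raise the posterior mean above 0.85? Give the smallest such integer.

After k correct bits and 0 errors the posterior is Beta(9+k, 14), with mean (9+k)/(9+14+k).
Set (9+k)/(23+k) > 0.85 and solve: k > (0.85·23 − 9)/(1 − 0.85) = 70.333.
The smallest integer exceeding 70.333 is 71, and checking k=71: (80)/(94) = 0.8511 > 0.85.

k = 71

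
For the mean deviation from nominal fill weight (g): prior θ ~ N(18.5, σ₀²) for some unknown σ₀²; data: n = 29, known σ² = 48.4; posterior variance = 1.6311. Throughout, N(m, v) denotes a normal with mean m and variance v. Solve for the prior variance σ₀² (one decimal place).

Posterior precision equals prior precision plus data precision: 1/σ_n² = 1/σ₀² + n/σ².
So 1/σ₀² = 1/1.6311 − 29/48.4 = 0.613083 − 0.599174 = 0.013909.
Hence σ₀² = 1/0.013909 ≈ 71.9.

σ₀² = 71.9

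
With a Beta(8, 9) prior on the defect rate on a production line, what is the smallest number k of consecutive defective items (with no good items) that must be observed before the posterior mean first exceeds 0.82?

k = 34

After k defective items and 0 good items the posterior is Beta(8+k, 9), with mean (8+k)/(8+9+k).
Set (8+k)/(17+k) > 0.82 and solve: k > (0.82·17 − 8)/(1 − 0.82) = 33.000.
The smallest integer exceeding 33.000 is 34.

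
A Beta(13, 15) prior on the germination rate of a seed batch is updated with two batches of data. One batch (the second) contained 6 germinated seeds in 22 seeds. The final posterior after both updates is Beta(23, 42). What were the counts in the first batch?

4 germinated seeds and 11 non-germinating seeds

Because Beta–binomial updating is additive in the counts, the combined data contributed (α_post−α_prior, β_post−β_prior) successes and failures.
Total across both batches: 23−13=10 germinated seeds, 42−15=27 non-germinating seeds.
Subtract the second batch: 10−6=4 germinated seeds and 27−16=11 non-germinating seeds.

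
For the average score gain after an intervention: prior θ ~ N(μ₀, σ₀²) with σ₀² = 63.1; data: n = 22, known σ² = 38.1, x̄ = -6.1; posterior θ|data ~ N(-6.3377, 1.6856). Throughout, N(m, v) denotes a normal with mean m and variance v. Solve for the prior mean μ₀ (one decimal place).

μ₀ = -15.0

The posterior mean is a precision-weighted average: μ_n = (τ₀μ₀ + τ_data·x̄)/(τ₀+τ_data), with τ₀=1/σ₀² and τ_data=n/σ².
Here τ₀ = 1/63.1 = 0.015848 and τ_data = 22/38.1 = 0.577428, so τ_n = 0.593276.
Rearranging for μ₀: μ₀ = (μ_n·τ_n − τ_data·x̄)/τ₀ = (-6.3377·0.593276 − 0.577428·-6.1) / 0.015848 = -0.237695/0.015848 ≈ -15.0.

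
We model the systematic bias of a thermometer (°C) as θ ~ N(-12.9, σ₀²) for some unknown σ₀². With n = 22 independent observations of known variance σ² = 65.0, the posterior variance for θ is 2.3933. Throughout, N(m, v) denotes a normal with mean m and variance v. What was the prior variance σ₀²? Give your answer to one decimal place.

For the Normal–Normal model with known σ², precisions add: τ_n = τ₀ + n/σ².
So 1/σ₀² = 1/2.3933 − 22/65.0 = 0.417833 − 0.338462 = 0.079371.
Hence σ₀² = 1/0.079371 ≈ 12.6.

σ₀² = 12.6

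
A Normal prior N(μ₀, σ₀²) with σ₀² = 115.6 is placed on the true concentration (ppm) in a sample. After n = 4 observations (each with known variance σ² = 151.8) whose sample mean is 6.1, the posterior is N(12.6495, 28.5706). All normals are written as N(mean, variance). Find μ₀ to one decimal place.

μ₀ = 32.6

With known observation variance, the Normal–Normal posterior has precision τ_n = τ₀ + n/σ² and mean μ_n = (τ₀μ₀ + (n/σ²)x̄)/τ_n.
Here τ₀ = 1/115.6 = 0.008651 and τ_data = 4/151.8 = 0.026350, so τ_n = 0.035001.
Rearranging for μ₀: μ₀ = (μ_n·τ_n − τ_data·x̄)/τ₀ = (12.6495·0.035001 − 0.026350·6.1) / 0.008651 = 0.282010/0.008651 ≈ 32.6.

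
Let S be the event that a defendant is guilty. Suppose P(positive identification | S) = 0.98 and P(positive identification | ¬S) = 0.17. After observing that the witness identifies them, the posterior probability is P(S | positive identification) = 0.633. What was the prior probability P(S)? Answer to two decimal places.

P(S) = 0.23

In odds form, posterior odds = prior odds × likelihood ratio, so prior odds = posterior odds ÷ LR.
Posterior odds = 0.633/(1−0.633) = 1.7248. LR = 0.98/0.17 = 5.7647.
Prior odds = 1.7248/5.7647 = 0.2992, so P(S) = 0.2992/(1+0.2992) ≈ 0.23.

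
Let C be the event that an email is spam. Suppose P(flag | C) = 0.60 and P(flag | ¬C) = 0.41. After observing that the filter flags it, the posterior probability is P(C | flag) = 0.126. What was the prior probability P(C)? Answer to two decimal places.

In odds form, posterior odds = prior odds × likelihood ratio, so prior odds = posterior odds ÷ LR.
Posterior odds = 0.126/(1−0.126) = 0.1442. LR = 0.60/0.41 = 1.4634.
Prior odds = 0.1442/1.4634 = 0.0985, so P(C) = 0.0985/(1+0.0985) ≈ 0.09.

P(C) = 0.09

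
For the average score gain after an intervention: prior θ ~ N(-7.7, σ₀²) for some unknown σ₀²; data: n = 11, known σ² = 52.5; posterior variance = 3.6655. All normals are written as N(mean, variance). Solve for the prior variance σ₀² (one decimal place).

σ₀² = 15.8

For the Normal–Normal model with known σ², precisions add: τ_n = τ₀ + n/σ².
So 1/σ₀² = 1/3.6655 − 11/52.5 = 0.272814 − 0.209524 = 0.063290.
Hence σ₀² = 1/0.063290 ≈ 15.8.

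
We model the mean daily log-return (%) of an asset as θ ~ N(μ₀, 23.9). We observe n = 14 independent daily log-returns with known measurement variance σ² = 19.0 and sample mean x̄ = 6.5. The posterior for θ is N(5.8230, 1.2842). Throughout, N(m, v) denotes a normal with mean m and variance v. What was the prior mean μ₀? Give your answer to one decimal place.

With known observation variance, the Normal–Normal posterior has precision τ_n = τ₀ + n/σ² and mean μ_n = (τ₀μ₀ + (n/σ²)x̄)/τ_n.
Here τ₀ = 1/23.9 = 0.041841 and τ_data = 14/19.0 = 0.736842, so τ_n = 0.778683.
Rearranging for μ₀: μ₀ = (μ_n·τ_n − τ_data·x̄)/τ₀ = (5.8230·0.778683 − 0.736842·6.5) / 0.041841 = -0.255202/0.041841 ≈ -6.1.

μ₀ = -6.1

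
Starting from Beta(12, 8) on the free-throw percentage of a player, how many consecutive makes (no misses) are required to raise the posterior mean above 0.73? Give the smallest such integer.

After k makes and 0 misses the posterior is Beta(12+k, 8), with mean (12+k)/(12+8+k).
Set (12+k)/(20+k) > 0.73 and solve: k > (0.73·20 − 12)/(1 − 0.73) = 9.630.
The smallest integer exceeding 9.630 is 10, and checking k=10: (22)/(30) = 0.7333 > 0.73.

k = 10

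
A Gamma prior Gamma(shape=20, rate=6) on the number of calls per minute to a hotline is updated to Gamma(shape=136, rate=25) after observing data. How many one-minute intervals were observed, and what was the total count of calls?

n = 19 one-minute intervals with total 116 calls

Gamma–Poisson conjugacy: posterior shape = α + Σxᵢ, posterior rate = β + n.
Matching: Σxᵢ = 136 − 20 = 116 and n = 25 − 6 = 19.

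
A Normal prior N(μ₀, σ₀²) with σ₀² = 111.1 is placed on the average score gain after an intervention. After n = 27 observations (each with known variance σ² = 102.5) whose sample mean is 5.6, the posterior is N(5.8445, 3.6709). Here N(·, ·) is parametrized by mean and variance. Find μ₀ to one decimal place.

The posterior mean is a precision-weighted average: μ_n = (τ₀μ₀ + τ_data·x̄)/(τ₀+τ_data), with τ₀=1/σ₀² and τ_data=n/σ².
Here τ₀ = 1/111.1 = 0.009001 and τ_data = 27/102.5 = 0.263415, so τ_n = 0.272416.
Rearranging for μ₀: μ₀ = (μ_n·τ_n − τ_data·x̄)/τ₀ = (5.8445·0.272416 − 0.263415·5.6) / 0.009001 = 0.117011/0.009001 ≈ 13.0.

μ₀ = 13.0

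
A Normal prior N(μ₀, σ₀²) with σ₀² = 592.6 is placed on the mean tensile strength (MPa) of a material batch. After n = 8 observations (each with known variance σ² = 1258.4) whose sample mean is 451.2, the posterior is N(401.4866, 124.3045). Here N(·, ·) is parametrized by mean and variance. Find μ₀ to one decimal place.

μ₀ = 214.2

With known observation variance, the Normal–Normal posterior has precision τ_n = τ₀ + n/σ² and mean μ_n = (τ₀μ₀ + (n/σ²)x̄)/τ_n.
Here τ₀ = 1/592.6 = 0.001687 and τ_data = 8/1258.4 = 0.006357, so τ_n = 0.008044.
Rearranging for μ₀: μ₀ = (μ_n·τ_n − τ_data·x̄)/τ₀ = (401.4866·0.008044 − 0.006357·451.2) / 0.001687 = 0.361280/0.001687 ≈ 214.2.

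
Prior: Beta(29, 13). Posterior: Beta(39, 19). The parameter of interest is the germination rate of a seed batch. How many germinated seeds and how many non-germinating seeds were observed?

10 germinated seeds and 6 non-germinating seeds

Under Beta–binomial conjugacy the posterior parameters are (a+s, b+f).
Match parameters: s=39−29=10, f=19−13=6.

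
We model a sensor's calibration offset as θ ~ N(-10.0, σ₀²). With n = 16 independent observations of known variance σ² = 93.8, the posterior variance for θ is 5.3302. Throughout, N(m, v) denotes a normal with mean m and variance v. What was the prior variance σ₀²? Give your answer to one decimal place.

σ₀² = 58.7

For the Normal–Normal model with known σ², precisions add: τ_n = τ₀ + n/σ².
So 1/σ₀² = 1/5.3302 − 16/93.8 = 0.187610 − 0.170576 = 0.017034.
Hence σ₀² = 1/0.017034 ≈ 58.7.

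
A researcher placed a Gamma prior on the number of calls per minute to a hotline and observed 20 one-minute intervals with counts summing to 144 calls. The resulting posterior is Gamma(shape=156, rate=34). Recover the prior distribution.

Gamma(shape=12, rate=14)

A Gamma(α, β) prior (rate parametrization) on a Poisson rate with n observations summing to S gives posterior Gamma(α+S, β+n).
So α = 156 − 144 = 12 and β = 34 − 20 = 14.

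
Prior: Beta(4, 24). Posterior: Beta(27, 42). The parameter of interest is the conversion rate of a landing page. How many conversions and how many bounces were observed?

23 conversions and 18 bounces

Under Beta–binomial conjugacy the posterior parameters are (α+s, β+f).
So s = 27 − 4 = 23 and f = 42 − 24 = 18.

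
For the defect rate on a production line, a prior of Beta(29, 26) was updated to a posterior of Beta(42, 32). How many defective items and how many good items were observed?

13 defective items and 6 good items

A Beta(a, b) prior with s successes and f failures in binomial data gives a Beta(a+s, b+f) posterior.
So s = 42 − 29 = 13 and f = 32 − 26 = 6.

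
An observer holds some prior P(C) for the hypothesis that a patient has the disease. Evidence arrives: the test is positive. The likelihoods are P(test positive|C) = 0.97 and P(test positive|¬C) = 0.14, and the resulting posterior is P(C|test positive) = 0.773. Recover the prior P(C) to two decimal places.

In odds form, posterior odds = prior odds × likelihood ratio, so prior odds = posterior odds ÷ LR.
Posterior odds = 0.773/(1−0.773) = 3.4053. LR = 0.97/0.14 = 6.9286.
Prior odds = 3.4053/6.9286 = 0.4915, so P(C) = 0.4915/(1+0.4915) ≈ 0.33.

P(C) = 0.33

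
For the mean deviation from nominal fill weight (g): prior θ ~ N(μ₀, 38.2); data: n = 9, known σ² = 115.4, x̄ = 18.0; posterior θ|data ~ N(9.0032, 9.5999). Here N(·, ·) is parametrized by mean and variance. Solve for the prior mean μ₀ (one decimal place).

μ₀ = -17.8

With known observation variance, the Normal–Normal posterior has precision τ_n = τ₀ + n/σ² and mean μ_n = (τ₀μ₀ + (n/σ²)x̄)/τ_n.
Here τ₀ = 1/38.2 = 0.026178 and τ_data = 9/115.4 = 0.077990, so τ_n = 0.104168.
Rearranging for μ₀: μ₀ = (μ_n·τ_n − τ_data·x̄)/τ₀ = (9.0032·0.104168 − 0.077990·18.0) / 0.026178 = -0.465975/0.026178 ≈ -17.8.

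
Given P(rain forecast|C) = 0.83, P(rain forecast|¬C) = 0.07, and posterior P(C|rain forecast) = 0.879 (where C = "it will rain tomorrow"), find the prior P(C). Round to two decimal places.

P(C) = 0.38

In odds form, posterior odds = prior odds × likelihood ratio, so prior odds = posterior odds ÷ LR.
Posterior odds = 0.879/(1−0.879) = 7.2645. LR = 0.83/0.07 = 11.8571.
Prior odds = 7.2645/11.8571 = 0.6127, so P(C) = 0.6127/(1+0.6127) ≈ 0.38.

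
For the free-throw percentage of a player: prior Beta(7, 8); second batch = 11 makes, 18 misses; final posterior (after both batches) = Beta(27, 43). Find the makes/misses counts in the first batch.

Because Beta–binomial updating is additive in the counts, the combined data contributed (α_post−α_prior, β_post−β_prior) successes and failures.
Total across both batches: 27−7=20 makes, 43−8=35 misses.
Subtract the second batch: 20−11=9 makes and 35−18=17 misses.

9 makes and 17 misses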